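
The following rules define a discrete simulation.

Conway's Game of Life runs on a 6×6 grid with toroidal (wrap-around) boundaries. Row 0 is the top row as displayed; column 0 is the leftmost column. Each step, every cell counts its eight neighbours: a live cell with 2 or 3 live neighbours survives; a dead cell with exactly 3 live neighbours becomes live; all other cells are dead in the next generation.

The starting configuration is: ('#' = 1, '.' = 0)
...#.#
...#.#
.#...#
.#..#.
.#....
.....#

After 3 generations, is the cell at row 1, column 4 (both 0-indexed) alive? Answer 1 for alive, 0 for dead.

k=0  ...#.#
...#.#
.#...#
.#..#.
.#....
.....#
k=1  #....#
..#..#
..#..#
.##...
#.....
#...#.
k=2  ##..#.
.#..##
#.##..
###...
#....#
##....
k=3  ..#.#.
....#.
...##.
..##..
..#..#
......

1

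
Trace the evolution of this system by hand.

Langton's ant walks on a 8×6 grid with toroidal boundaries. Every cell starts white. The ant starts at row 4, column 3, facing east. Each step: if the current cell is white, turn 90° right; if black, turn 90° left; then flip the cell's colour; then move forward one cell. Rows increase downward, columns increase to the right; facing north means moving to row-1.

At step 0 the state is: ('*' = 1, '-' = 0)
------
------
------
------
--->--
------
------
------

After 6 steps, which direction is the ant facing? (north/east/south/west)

east

0) ------
------
------
------
--->--
------
------
------
1) ------
------
------
------
---*--
---v--
------
------
2) ------
------
------
------
---*--
--<*--
------
------
3) ------
------
------
------
--^*--
--**--
------
------
4) ------
------
------
------
--*>--
--**--
------
------
5) ------
------
------
---^--
--*---
--**--
------
------
6) ------
------
------
---*>-
--*---
--**--
------
------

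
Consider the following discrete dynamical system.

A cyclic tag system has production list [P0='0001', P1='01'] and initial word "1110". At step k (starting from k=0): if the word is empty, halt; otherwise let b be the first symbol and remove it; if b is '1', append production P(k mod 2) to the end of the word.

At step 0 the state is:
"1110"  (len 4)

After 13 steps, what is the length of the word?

5

0) "1110"  (len 4)
1) "1100001"  (len 7)
2) "10000101"  (len 8)
3) "00001010001"  (len 11)
4) "0001010001"  (len 10)
5) "001010001"  (len 9)
6) "01010001"  (len 8)
7) "1010001"  (len 7)
8) "01000101"  (len 8)
9) "1000101"  (len 7)
10) "00010101"  (len 8)
11) "0010101"  (len 7)
12) "010101"  (len 6)
13) "10101"  (len 5)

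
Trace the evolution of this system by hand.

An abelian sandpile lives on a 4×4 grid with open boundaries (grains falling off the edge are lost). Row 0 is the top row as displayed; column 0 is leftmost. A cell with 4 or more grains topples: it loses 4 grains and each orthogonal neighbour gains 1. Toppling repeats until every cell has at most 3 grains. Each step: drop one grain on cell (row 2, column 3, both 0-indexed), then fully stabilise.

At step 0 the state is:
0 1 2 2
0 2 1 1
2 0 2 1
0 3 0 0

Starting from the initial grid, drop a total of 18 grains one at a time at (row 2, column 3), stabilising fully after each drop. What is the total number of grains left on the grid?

27

step 0: 0 1 2 2
0 2 1 1
2 0 2 1
0 3 0 0
step 1: 0 1 2 2
0 2 1 1
2 0 2 2
0 3 0 0
step 2: 0 1 2 2
0 2 1 1
2 0 2 3
0 3 0 0
step 3: 0 1 2 2
0 2 1 2
2 0 3 0
0 3 0 1
step 4: 0 1 2 2
0 2 1 2
2 0 3 1
0 3 0 1
step 5: 0 1 2 2
0 2 1 2
2 0 3 2
0 3 0 1
step 6: 0 1 2 2
0 2 1 2
2 0 3 3
0 3 0 1
step 7: 0 1 2 2
0 2 2 3
2 1 0 1
0 3 1 2
step 8: 0 1 2 2
0 2 2 3
2 1 0 2
0 3 1 2
step 9: 0 1 2 2
0 2 2 3
2 1 0 3
0 3 1 2
step 10: 0 1 2 3
0 2 3 0
2 1 1 1
0 3 1 3
step 11: 0 1 2 3
0 2 3 0
2 1 1 2
0 3 1 3
step 12: 0 1 2 3
0 2 3 0
2 1 1 3
0 3 1 3
step 13: 0 1 2 3
0 2 3 1
2 1 2 1
0 3 2 0
step 14: 0 1 2 3
0 2 3 1
2 1 2 2
0 3 2 0
step 15: 0 1 2 3
0 2 3 1
2 1 2 3
0 3 2 0
step 16: 0 1 2 3
0 2 3 2
2 1 3 0
0 3 2 1
step 17: 0 1 2 3
0 2 3 2
2 1 3 1
0 3 2 1
step 18: 0 1 2 3
0 2 3 2
2 1 3 2
0 3 2 1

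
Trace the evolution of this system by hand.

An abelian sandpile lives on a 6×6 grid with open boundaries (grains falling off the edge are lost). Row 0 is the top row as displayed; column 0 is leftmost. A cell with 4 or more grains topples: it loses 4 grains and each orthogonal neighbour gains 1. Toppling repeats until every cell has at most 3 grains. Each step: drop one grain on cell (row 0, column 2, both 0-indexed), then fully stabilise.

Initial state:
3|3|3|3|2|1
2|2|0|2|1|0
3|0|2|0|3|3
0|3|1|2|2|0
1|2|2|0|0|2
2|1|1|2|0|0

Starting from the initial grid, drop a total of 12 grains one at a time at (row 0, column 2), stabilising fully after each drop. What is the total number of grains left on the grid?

52

[0] 3|3|3|3|2|1
2|2|0|2|1|0
3|0|2|0|3|3
0|3|1|2|2|0
1|2|2|0|0|2
2|1|1|2|0|0
[1] 0|1|2|0|3|1
3|3|1|3|1|0
3|0|2|0|3|3
0|3|1|2|2|0
1|2|2|0|0|2
2|1|1|2|0|0
[2] 0|1|3|0|3|1
3|3|1|3|1|0
3|0|2|0|3|3
0|3|1|2|2|0
1|2|2|0|0|2
2|1|1|2|0|0
[3] 0|2|0|1|3|1
3|3|2|3|1|0
3|0|2|0|3|3
0|3|1|2|2|0
1|2|2|0|0|2
2|1|1|2|0|0
[4] 0|2|1|1|3|1
3|3|2|3|1|0
3|0|2|0|3|3
0|3|1|2|2|0
1|2|2|0|0|2
2|1|1|2|0|0
[5] 0|2|2|1|3|1
3|3|2|3|1|0
3|0|2|0|3|3
0|3|1|2|2|0
1|2|2|0|0|2
2|1|1|2|0|0
[6] 0|2|3|1|3|1
3|3|2|3|1|0
3|0|2|0|3|3
0|3|1|2|2|0
1|2|2|0|0|2
2|1|1|2|0|0
[7] 0|3|0|2|3|1
3|3|3|3|1|0
3|0|2|0|3|3
0|3|1|2|2|0
1|2|2|0|0|2
2|1|1|2|0|0
[8] 0|3|1|2|3|1
3|3|3|3|1|0
3|0|2|0|3|3
0|3|1|2|2|0
1|2|2|0|0|2
2|1|1|2|0|0
[9] 0|3|2|2|3|1
3|3|3|3|1|0
3|0|2|0|3|3
0|3|1|2|2|0
1|2|2|0|0|2
2|1|1|2|0|0
[10] 0|3|3|2|3|1
3|3|3|3|1|0
3|0|2|0|3|3
0|3|1|2|2|0
1|2|2|0|0|2
2|1|1|2|0|0
[11] 2|1|3|1|0|2
1|2|2|1|3|0
0|2|3|1|3|3
1|3|1|2|2|0
1|2|2|0|0|2
2|1|1|2|0|0
[12] 2|2|0|2|0|2
1|2|3|1|3|0
0|2|3|1|3|3
1|3|1|2|2|0
1|2|2|0|0|2
2|1|1|2|0|0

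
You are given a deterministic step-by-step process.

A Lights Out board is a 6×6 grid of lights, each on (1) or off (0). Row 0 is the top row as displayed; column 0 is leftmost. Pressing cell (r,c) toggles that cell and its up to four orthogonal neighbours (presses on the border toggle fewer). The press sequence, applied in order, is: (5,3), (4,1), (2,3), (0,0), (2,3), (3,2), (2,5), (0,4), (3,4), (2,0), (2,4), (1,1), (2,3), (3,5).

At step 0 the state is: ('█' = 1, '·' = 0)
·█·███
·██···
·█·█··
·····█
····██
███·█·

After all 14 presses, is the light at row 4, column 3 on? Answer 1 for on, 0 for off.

0) ·█·███
·██···
·█·█··
·····█
····██
███·█·
1) ·█·███
·██···
·█·█··
·····█
···███
██·█··
2) ·█·███
·██···
·█·█··
·█···█
██████
█··█··
3) ·█·███
·███··
·██·█·
·█·█·█
██████
█··█··
4) █··███
████··
·██·█·
·█·█·█
██████
█··█··
5) █··███
███···
·█·█··
·█···█
██████
█··█··
6) █··███
███···
·███··
··██·█
██·███
█··█··
7) █··███
███··█
·█████
··██··
██·███
█··█··
8) █·····
███·██
·█████
··██··
██·███
█··█··
9) █·····
███·██
·███·█
··█·██
██·█·█
█··█··
10) █·····
·██·██
█·██·█
█·█·██
██·█·█
█··█··
11) █·····
·██··█
█·█·█·
█·█··█
██·█·█
█··█··
12) ██····
█····█
███·█·
█·█··█
██·█·█
█··█··
13) ██····
█··█·█
██·█··
█·██·█
██·█·█
█··█··
14) ██····
█··█·█
██·█·█
█·███·
██·█··
█··█··

1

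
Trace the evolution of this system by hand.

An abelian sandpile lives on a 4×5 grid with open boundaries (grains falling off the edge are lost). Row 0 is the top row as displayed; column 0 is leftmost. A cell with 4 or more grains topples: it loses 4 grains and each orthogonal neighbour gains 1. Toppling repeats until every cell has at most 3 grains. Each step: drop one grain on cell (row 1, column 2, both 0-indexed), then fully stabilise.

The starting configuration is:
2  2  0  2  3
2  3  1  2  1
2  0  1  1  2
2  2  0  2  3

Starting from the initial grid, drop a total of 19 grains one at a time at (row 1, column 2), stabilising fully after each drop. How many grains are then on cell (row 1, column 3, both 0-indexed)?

step 0: 2  2  0  2  3
2  3  1  2  1
2  0  1  1  2
2  2  0  2  3
step 1: 2  2  0  2  3
2  3  2  2  1
2  0  1  1  2
2  2  0  2  3
step 2: 2  2  0  2  3
2  3  3  2  1
2  0  1  1  2
2  2  0  2  3
step 3: 2  3  1  2  3
3  0  1  3  1
2  1  2  1  2
2  2  0  2  3
step 4: 2  3  1  2  3
3  0  2  3  1
2  1  2  1  2
2  2  0  2  3
step 5: 2  3  1  2  3
3  0  3  3  1
2  1  2  1  2
2  2  0  2  3
step 6: 2  3  2  3  3
3  1  1  0  2
2  1  3  2  2
2  2  0  2  3
step 7: 2  3  2  3  3
3  1  2  0  2
2  1  3  2  2
2  2  0  2  3
step 8: 2  3  2  3  3
3  1  3  0  2
2  1  3  2  2
2  2  0  2  3
step 9: 2  3  3  3  3
3  2  1  1  2
2  2  0  3  2
2  2  1  2  3
step 10: 2  3  3  3  3
3  2  2  1  2
2  2  0  3  2
2  2  1  2  3
step 11: 2  3  3  3  3
3  2  3  1  2
2  2  0  3  2
2  2  1  2  3
step 12: 0  2  2  1  0
1  1  2  3  3
3  3  1  3  2
2  2  1  2  3
step 13: 0  2  2  1  0
1  1  3  3  3
3  3  1  3  2
2  2  1  2  3
step 14: 0  2  3  2  1
1  2  1  2  1
3  3  3  2  1
2  2  2  0  1
step 15: 0  2  3  2  1
1  2  2  2  1
3  3  3  2  1
2  2  2  0  1
step 16: 0  2  3  2  1
1  2  3  2  1
3  3  3  2  1
2  2  2  0  1
step 17: 1  0  1  3  1
3  1  3  3  1
0  2  1  3  1
3  3  3  0  1
step 18: 1  0  3  0  2
3  2  1  2  2
0  2  3  0  2
3  3  3  1  1
step 19: 1  0  3  0  2
3  2  2  2  2
0  2  3  0  2
3  3  3  1  1

2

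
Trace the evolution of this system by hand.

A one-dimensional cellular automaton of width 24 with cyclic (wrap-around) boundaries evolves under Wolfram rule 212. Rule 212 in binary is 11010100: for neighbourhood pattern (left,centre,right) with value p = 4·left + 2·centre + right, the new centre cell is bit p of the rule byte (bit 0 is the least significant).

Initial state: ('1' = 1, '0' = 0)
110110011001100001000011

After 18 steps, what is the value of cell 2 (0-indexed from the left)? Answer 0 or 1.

1

gen 0: 110110011001100001000011
gen 1: 110011001100110001100001
gen 2: 111001100110011000110000
gen 3: 011100110011001100011000
gen 4: 001110011001100110001100
gen 5: 000111001100110011000110
gen 6: 000011100110011001100011
gen 7: 100001110011001100110001
gen 8: 110000111001100110011000
gen 9: 011000011100110011001100
gen 10: 001100001110011001100110
gen 11: 000110000111001100110011
gen 12: 100011000011100110011001
gen 13: 110001100001110011001100
gen 14: 011000110000111001100110
gen 15: 001100011000011100110011
gen 16: 100110001100001110011001
gen 17: 110011000110000111001100
gen 18: 011001100011000011100110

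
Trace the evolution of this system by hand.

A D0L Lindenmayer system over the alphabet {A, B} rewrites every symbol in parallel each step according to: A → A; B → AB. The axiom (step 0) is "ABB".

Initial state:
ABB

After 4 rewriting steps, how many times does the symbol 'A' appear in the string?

9

[0] ABB
[1] AABAB
[2] AAABAAB
[3] AAAABAAAB
[4] AAAAABAAAAB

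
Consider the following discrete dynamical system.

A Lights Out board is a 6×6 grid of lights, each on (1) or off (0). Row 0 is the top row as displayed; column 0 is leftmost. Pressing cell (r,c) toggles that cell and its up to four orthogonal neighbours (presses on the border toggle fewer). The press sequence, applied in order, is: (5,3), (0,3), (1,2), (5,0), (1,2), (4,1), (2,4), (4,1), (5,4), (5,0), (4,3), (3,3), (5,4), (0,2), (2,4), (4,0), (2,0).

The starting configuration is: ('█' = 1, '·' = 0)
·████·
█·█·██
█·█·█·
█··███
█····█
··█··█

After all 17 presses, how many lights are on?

t=0: ·████·
█·█·██
█·█·█·
█··███
█····█
··█··█
t=1: ·████·
█·█·██
█·█·█·
█··███
█··█·█
···███
t=2: ·█····
█·████
█·█·█·
█··███
█··█·█
···███
t=3: ·██···
██··██
█···█·
█··███
█··█·█
···███
t=4: ·██···
██··██
█···█·
█··███
···█·█
██·███
t=5: ·█····
█·████
█·█·█·
█··███
···█·█
██·███
t=6: ·█····
█·████
█·█·█·
██·███
████·█
█··███
t=7: ·█····
█·██·█
█·██·█
██·█·█
████·█
█··███
t=8: ·█····
█·██·█
█·██·█
█··█·█
···█·█
██·███
t=9: ·█····
█·██·█
█·██·█
█··█·█
···███
██····
t=10: ·█····
█·██·█
█·██·█
█··█·█
█··███
······
t=11: ·█····
█·██·█
█·██·█
█····█
█·█··█
···█··
t=12: ·█····
█·██·█
█·█··█
█·████
█·██·█
···█··
t=13: ·█····
█·██·█
█·█··█
█·████
█·████
····██
t=14: ··██··
█··█·█
█·█··█
█·████
█·████
····██
t=15: ··██··
█··███
█·███·
█·██·█
█·████
····██
t=16: ··██··
█··███
█·███·
··██·█
·█████
█···██
t=17: ··██··
···███
·████·
█·██·█
·█████
█···██

21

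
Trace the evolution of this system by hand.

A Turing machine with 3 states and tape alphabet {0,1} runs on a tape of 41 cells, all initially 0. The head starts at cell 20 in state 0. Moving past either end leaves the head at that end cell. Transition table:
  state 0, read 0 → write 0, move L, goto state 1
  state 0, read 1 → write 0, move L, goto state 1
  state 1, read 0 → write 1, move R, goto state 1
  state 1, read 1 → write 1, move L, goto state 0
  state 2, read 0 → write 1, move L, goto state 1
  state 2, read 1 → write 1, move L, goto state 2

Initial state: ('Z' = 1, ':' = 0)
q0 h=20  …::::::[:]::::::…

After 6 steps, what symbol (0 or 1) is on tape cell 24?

gen 0: q0 h=20  …::::::[:]::::::…
gen 1: q1 h=19  …::::::[:]::::::…
gen 2: q1 h=20  …:::::Z[:]::::::…
gen 3: q1 h=21  …::::ZZ[:]::::::…
gen 4: q1 h=22  …:::ZZZ[:]::::::…
gen 5: q1 h=23  …::ZZZZ[:]::::::…
gen 6: q1 h=24  …:ZZZZZ[:]::::::…

0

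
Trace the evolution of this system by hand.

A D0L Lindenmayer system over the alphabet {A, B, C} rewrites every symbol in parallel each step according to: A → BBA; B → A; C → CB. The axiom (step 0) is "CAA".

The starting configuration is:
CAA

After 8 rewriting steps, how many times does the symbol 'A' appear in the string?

0) CAA
1) CBBBABBA
2) CBAAABBAAABBA
3) CBABBABBABBAAABBABBABBAAABBA
4) CBABBAAABBAAABBAAABBABBABBAAABBAAABBAAABBABBABBAAABBA
5) CBABBAAABBABBABBAAABBABBABBAAABBABBABBAAABBAAABBAAABBABBABBAAABBABBABBAAABBABBABBAAABBAAABBAAABBABBABBAAABBA
6) CBABBAAABBABBABBAAABBAAABBAAABBABBABBAAABBAAABBAAABBABBABB…ABBABBABBAAABBABBABBAAABBABBABBAAABBAAABBAAABBABBABBAAABBA  (len 213)
7) CBABBAAABBABBABBAAABBAAABBAAABBABBABBAAABBABBABBAAABBABBAB…ABBABBABBAAABBABBABBAAABBABBABBAAABBAAABBAAABBABBABBAAABBA  (len 428)
8) CBABBAAABBABBABBAAABBAAABBAAABBABBABBAAABBABBABBAAABBABBAB…ABBABBABBAAABBABBABBAAABBABBABBAAABBAAABBAAABBABBABBAAABBA  (len 853)

427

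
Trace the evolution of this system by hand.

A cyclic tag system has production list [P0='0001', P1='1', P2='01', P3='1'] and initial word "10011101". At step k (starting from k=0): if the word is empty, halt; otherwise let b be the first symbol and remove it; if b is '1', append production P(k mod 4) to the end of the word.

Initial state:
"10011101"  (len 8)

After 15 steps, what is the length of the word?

9

[0] "10011101"  (len 8)
[1] "00111010001"  (len 11)
[2] "0111010001"  (len 10)
[3] "111010001"  (len 9)
[4] "110100011"  (len 9)
[5] "101000110001"  (len 12)
[6] "010001100011"  (len 12)
[7] "10001100011"  (len 11)
[8] "00011000111"  (len 11)
[9] "0011000111"  (len 10)
[10] "011000111"  (len 9)
[11] "11000111"  (len 8)
[12] "10001111"  (len 8)
[13] "00011110001"  (len 11)
[14] "0011110001"  (len 10)
[15] "011110001"  (len 9)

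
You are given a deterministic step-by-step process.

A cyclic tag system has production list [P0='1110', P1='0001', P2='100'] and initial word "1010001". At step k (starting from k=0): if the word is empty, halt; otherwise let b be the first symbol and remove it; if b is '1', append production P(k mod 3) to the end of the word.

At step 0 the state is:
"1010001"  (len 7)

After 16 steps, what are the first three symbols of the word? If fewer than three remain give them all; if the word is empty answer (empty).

100

0) "1010001"  (len 7)
1) "0100011110"  (len 10)
2) "100011110"  (len 9)
3) "00011110100"  (len 11)
4) "0011110100"  (len 10)
5) "011110100"  (len 9)
6) "11110100"  (len 8)
7) "11101001110"  (len 11)
8) "11010011100001"  (len 14)
9) "1010011100001100"  (len 16)
10) "0100111000011001110"  (len 19)
11) "100111000011001110"  (len 18)
12) "00111000011001110100"  (len 20)
13) "0111000011001110100"  (len 19)
14) "111000011001110100"  (len 18)
15) "11000011001110100100"  (len 20)
16) "10000110011101001001110"  (len 23)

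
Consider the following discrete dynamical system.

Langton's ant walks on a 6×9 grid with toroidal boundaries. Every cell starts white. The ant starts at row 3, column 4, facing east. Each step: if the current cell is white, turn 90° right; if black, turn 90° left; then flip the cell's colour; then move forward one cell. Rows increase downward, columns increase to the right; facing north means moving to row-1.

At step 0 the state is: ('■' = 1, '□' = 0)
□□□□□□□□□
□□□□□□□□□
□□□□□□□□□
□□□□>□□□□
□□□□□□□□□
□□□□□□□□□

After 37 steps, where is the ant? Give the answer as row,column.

0) □□□□□□□□□
□□□□□□□□□
□□□□□□□□□
□□□□>□□□□
□□□□□□□□□
□□□□□□□□□
1) □□□□□□□□□
□□□□□□□□□
□□□□□□□□□
□□□□■□□□□
□□□□v□□□□
□□□□□□□□□
2) □□□□□□□□□
□□□□□□□□□
□□□□□□□□□
□□□□■□□□□
□□□<■□□□□
□□□□□□□□□
3) □□□□□□□□□
□□□□□□□□□
□□□□□□□□□
□□□^■□□□□
□□□■■□□□□
□□□□□□□□□
4) □□□□□□□□□
□□□□□□□□□
□□□□□□□□□
□□□■>□□□□
□□□■■□□□□
□□□□□□□□□
5) □□□□□□□□□
□□□□□□□□□
□□□□^□□□□
□□□■□□□□□
□□□■■□□□□
□□□□□□□□□
6) □□□□□□□□□
□□□□□□□□□
□□□□■>□□□
□□□■□□□□□
□□□■■□□□□
□□□□□□□□□
7) □□□□□□□□□
□□□□□□□□□
□□□□■■□□□
□□□■□v□□□
□□□■■□□□□
□□□□□□□□□
8) □□□□□□□□□
□□□□□□□□□
□□□□■■□□□
□□□■<■□□□
□□□■■□□□□
□□□□□□□□□
9) □□□□□□□□□
□□□□□□□□□
□□□□^■□□□
□□□■■■□□□
□□□■■□□□□
□□□□□□□□□
10) □□□□□□□□□
□□□□□□□□□
□□□<□■□□□
□□□■■■□□□
□□□■■□□□□
□□□□□□□□□
11) □□□□□□□□□
□□□^□□□□□
□□□■□■□□□
□□□■■■□□□
□□□■■□□□□
□□□□□□□□□
12) □□□□□□□□□
□□□■>□□□□
□□□■□■□□□
□□□■■■□□□
□□□■■□□□□
□□□□□□□□□
13) □□□□□□□□□
□□□■■□□□□
□□□■v■□□□
□□□■■■□□□
□□□■■□□□□
□□□□□□□□□
14) □□□□□□□□□
□□□■■□□□□
□□□<■■□□□
□□□■■■□□□
□□□■■□□□□
□□□□□□□□□
15) □□□□□□□□□
□□□■■□□□□
□□□□■■□□□
□□□v■■□□□
□□□■■□□□□
□□□□□□□□□
16) □□□□□□□□□
□□□■■□□□□
□□□□■■□□□
□□□□>■□□□
□□□■■□□□□
□□□□□□□□□
17) □□□□□□□□□
□□□■■□□□□
□□□□^■□□□
□□□□□■□□□
□□□■■□□□□
□□□□□□□□□
18) □□□□□□□□□
□□□■■□□□□
□□□<□■□□□
□□□□□■□□□
□□□■■□□□□
□□□□□□□□□
19) □□□□□□□□□
□□□^■□□□□
□□□■□■□□□
□□□□□■□□□
□□□■■□□□□
□□□□□□□□□
20) □□□□□□□□□
□□<□■□□□□
□□□■□■□□□
□□□□□■□□□
□□□■■□□□□
□□□□□□□□□
21) □□^□□□□□□
□□■□■□□□□
□□□■□■□□□
□□□□□■□□□
□□□■■□□□□
□□□□□□□□□
22) □□■>□□□□□
□□■□■□□□□
□□□■□■□□□
□□□□□■□□□
□□□■■□□□□
□□□□□□□□□
23) □□■■□□□□□
□□■v■□□□□
□□□■□■□□□
□□□□□■□□□
□□□■■□□□□
□□□□□□□□□
24) □□■■□□□□□
□□<■■□□□□
□□□■□■□□□
□□□□□■□□□
□□□■■□□□□
□□□□□□□□□
25) □□■■□□□□□
□□□■■□□□□
□□v■□■□□□
□□□□□■□□□
□□□■■□□□□
□□□□□□□□□
26) □□■■□□□□□
□□□■■□□□□
□<■■□■□□□
□□□□□■□□□
□□□■■□□□□
□□□□□□□□□
27) □□■■□□□□□
□^□■■□□□□
□■■■□■□□□
□□□□□■□□□
□□□■■□□□□
□□□□□□□□□
28) □□■■□□□□□
□■>■■□□□□
□■■■□■□□□
□□□□□■□□□
□□□■■□□□□
□□□□□□□□□
29) □□■■□□□□□
□■■■■□□□□
□■v■□■□□□
□□□□□■□□□
□□□■■□□□□
□□□□□□□□□
30) □□■■□□□□□
□■■■■□□□□
□■□>□■□□□
□□□□□■□□□
□□□■■□□□□
□□□□□□□□□
31) □□■■□□□□□
□■■^■□□□□
□■□□□■□□□
□□□□□■□□□
□□□■■□□□□
□□□□□□□□□
32) □□■■□□□□□
□■<□■□□□□
□■□□□■□□□
□□□□□■□□□
□□□■■□□□□
□□□□□□□□□
33) □□■■□□□□□
□■□□■□□□□
□■v□□■□□□
□□□□□■□□□
□□□■■□□□□
□□□□□□□□□
34) □□■■□□□□□
□■□□■□□□□
□<■□□■□□□
□□□□□■□□□
□□□■■□□□□
□□□□□□□□□
35) □□■■□□□□□
□■□□■□□□□
□□■□□■□□□
□v□□□■□□□
□□□■■□□□□
□□□□□□□□□
36) □□■■□□□□□
□■□□■□□□□
□□■□□■□□□
<■□□□■□□□
□□□■■□□□□
□□□□□□□□□
37) □□■■□□□□□
□■□□■□□□□
^□■□□■□□□
■■□□□■□□□
□□□■■□□□□
□□□□□□□□□

2,0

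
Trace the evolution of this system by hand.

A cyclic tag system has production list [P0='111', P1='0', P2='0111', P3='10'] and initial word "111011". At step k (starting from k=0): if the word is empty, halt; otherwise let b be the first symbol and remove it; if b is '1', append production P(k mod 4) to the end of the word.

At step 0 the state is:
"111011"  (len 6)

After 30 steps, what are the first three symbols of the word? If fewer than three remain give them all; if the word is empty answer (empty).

k=0  "111011"  (len 6)
k=1  "11011111"  (len 8)
k=2  "10111110"  (len 8)
k=3  "01111100111"  (len 11)
k=4  "1111100111"  (len 10)
k=5  "111100111111"  (len 12)
k=6  "111001111110"  (len 12)
k=7  "110011111100111"  (len 15)
k=8  "1001111110011110"  (len 16)
k=9  "001111110011110111"  (len 18)
k=10  "01111110011110111"  (len 17)
k=11  "1111110011110111"  (len 16)
k=12  "11111001111011110"  (len 17)
k=13  "1111001111011110111"  (len 19)
k=14  "1110011110111101110"  (len 19)
k=15  "1100111101111011100111"  (len 22)
k=16  "10011110111101110011110"  (len 23)
k=17  "0011110111101110011110111"  (len 25)
k=18  "011110111101110011110111"  (len 24)
k=19  "11110111101110011110111"  (len 23)
k=20  "111011110111001111011110"  (len 24)
k=21  "11011110111001111011110111"  (len 26)
k=22  "10111101110011110111101110"  (len 26)
k=23  "01111011100111101111011100111"  (len 29)
k=24  "1111011100111101111011100111"  (len 28)
k=25  "111011100111101111011100111111"  (len 30)
k=26  "110111001111011110111001111110"  (len 30)
k=27  "101110011110111101110011111100111"  (len 33)
k=28  "0111001111011110111001111110011110"  (len 34)
k=29  "111001111011110111001111110011110"  (len 33)
k=30  "110011110111101110011111100111100"  (len 33)

110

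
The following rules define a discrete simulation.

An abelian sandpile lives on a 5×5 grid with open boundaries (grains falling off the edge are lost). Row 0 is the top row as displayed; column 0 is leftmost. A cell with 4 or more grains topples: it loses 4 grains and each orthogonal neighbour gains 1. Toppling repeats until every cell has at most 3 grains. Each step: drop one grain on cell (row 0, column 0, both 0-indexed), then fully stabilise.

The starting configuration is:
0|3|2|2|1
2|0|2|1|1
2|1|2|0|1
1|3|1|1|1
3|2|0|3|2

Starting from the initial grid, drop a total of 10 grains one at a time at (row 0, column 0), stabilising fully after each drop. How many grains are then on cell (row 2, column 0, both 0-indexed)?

3

0) 0|3|2|2|1
2|0|2|1|1
2|1|2|0|1
1|3|1|1|1
3|2|0|3|2
1) 1|3|2|2|1
2|0|2|1|1
2|1|2|0|1
1|3|1|1|1
3|2|0|3|2
2) 2|3|2|2|1
2|0|2|1|1
2|1|2|0|1
1|3|1|1|1
3|2|0|3|2
3) 3|3|2|2|1
2|0|2|1|1
2|1|2|0|1
1|3|1|1|1
3|2|0|3|2
4) 1|0|3|2|1
3|1|2|1|1
2|1|2|0|1
1|3|1|1|1
3|2|0|3|2
5) 2|0|3|2|1
3|1|2|1|1
2|1|2|0|1
1|3|1|1|1
3|2|0|3|2
6) 3|0|3|2|1
3|1|2|1|1
2|1|2|0|1
1|3|1|1|1
3|2|0|3|2
7) 1|1|3|2|1
0|2|2|1|1
3|1|2|0|1
1|3|1|1|1
3|2|0|3|2
8) 2|1|3|2|1
0|2|2|1|1
3|1|2|0|1
1|3|1|1|1
3|2|0|3|2
9) 3|1|3|2|1
0|2|2|1|1
3|1|2|0|1
1|3|1|1|1
3|2|0|3|2
10) 0|2|3|2|1
1|2|2|1|1
3|1|2|0|1
1|3|1|1|1
3|2|0|3|2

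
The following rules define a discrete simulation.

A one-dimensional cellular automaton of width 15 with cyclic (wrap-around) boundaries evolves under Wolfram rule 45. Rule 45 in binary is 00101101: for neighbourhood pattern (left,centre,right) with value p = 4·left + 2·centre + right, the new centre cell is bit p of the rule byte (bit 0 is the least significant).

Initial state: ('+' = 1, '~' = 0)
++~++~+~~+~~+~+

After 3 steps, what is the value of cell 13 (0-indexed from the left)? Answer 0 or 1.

0

0) ++~++~+~~+~~+~+
1) ~~++~++~~+~~+++
2) ~~+~++~~~+~~+~~
3) +~+++~~+~+~~+~+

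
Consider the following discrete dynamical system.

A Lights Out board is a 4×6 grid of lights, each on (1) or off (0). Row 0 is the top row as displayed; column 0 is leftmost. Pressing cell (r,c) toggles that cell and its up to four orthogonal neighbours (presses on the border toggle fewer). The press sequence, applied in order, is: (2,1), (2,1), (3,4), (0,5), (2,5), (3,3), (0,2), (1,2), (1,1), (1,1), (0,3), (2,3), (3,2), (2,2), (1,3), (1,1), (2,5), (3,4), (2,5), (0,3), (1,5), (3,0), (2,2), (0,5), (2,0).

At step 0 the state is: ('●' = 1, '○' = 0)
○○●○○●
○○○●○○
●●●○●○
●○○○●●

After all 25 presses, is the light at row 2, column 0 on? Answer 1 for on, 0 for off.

1

0) ○○●○○●
○○○●○○
●●●○●○
●○○○●●
1) ○○●○○●
○●○●○○
○○○○●○
●●○○●●
2) ○○●○○●
○○○●○○
●●●○●○
●○○○●●
3) ○○●○○●
○○○●○○
●●●○○○
●○○●○○
4) ○○●○●○
○○○●○●
●●●○○○
●○○●○○
5) ○○●○●○
○○○●○○
●●●○●●
●○○●○●
6) ○○●○●○
○○○●○○
●●●●●●
●○●○●●
7) ○●○●●○
○○●●○○
●●●●●●
●○●○●●
8) ○●●●●○
○●○○○○
●●○●●●
●○●○●●
9) ○○●●●○
●○●○○○
●○○●●●
●○●○●●
10) ○●●●●○
○●○○○○
●●○●●●
●○●○●●
11) ○●○○○○
○●○●○○
●●○●●●
●○●○●●
12) ○●○○○○
○●○○○○
●●●○○●
●○●●●●
13) ○●○○○○
○●○○○○
●●○○○●
●●○○●●
14) ○●○○○○
○●●○○○
●○●●○●
●●●○●●
15) ○●○●○○
○●○●●○
●○●○○●
●●●○●●
16) ○○○●○○
●○●●●○
●●●○○●
●●●○●●
17) ○○○●○○
●○●●●●
●●●○●○
●●●○●○
18) ○○○●○○
●○●●●●
●●●○○○
●●●●○●
19) ○○○●○○
●○●●●○
●●●○●●
●●●●○○
20) ○○●○●○
●○●○●○
●●●○●●
●●●●○○
21) ○○●○●●
●○●○○●
●●●○●○
●●●●○○
22) ○○●○●●
●○●○○●
○●●○●○
○○●●○○
23) ○○●○●●
●○○○○●
○○○●●○
○○○●○○
24) ○○●○○○
●○○○○○
○○○●●○
○○○●○○
25) ○○●○○○
○○○○○○
●●○●●○
●○○●○○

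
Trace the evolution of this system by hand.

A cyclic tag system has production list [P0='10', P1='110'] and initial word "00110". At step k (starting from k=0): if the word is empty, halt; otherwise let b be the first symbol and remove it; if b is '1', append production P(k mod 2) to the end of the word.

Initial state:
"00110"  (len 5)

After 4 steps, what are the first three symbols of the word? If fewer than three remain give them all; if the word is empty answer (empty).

010

0) "00110"  (len 5)
1) "0110"  (len 4)
2) "110"  (len 3)
3) "1010"  (len 4)
4) "010110"  (len 6)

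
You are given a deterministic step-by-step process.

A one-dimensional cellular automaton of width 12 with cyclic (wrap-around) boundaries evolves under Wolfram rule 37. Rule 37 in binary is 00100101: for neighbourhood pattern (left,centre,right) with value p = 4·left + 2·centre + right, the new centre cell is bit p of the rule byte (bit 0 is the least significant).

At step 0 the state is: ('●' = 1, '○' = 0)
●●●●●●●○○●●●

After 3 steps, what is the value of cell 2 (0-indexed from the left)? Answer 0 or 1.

step 0: ●●●●●●●○○●●●
step 1: ○○○○○○○○○○○○
step 2: ●●●●●●●●●●●●
step 3: ○○○○○○○○○○○○

0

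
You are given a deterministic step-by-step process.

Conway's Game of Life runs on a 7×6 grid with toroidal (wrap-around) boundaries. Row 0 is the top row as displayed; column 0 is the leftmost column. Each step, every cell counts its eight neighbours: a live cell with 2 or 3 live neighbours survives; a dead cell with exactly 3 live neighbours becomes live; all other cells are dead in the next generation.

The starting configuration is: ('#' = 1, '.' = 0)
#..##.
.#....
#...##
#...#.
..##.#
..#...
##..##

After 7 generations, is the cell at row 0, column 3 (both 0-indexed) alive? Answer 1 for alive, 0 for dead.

0

t=0: #..##.
.#....
#...##
#...#.
..##.#
..#...
##..##
t=1: ..###.
.#.#..
##..#.
##....
.#####
..#...
###.#.
t=2: #...##
##...#
.....#
......
...###
......
....##
t=3: .#....
.#....
.....#
.....#
....#.
...#..
#...#.
t=4: ##....
#.....
#.....
....##
....#.
...###
......
t=5: ##....
#....#
#.....
....##
......
...###
#...##
t=6: .#..#.
.....#
#...#.
.....#
...#..
#..#..
.#.#..
t=7: #.#.#.
#...##
#...#.
....##
....#.
...##.
##.##.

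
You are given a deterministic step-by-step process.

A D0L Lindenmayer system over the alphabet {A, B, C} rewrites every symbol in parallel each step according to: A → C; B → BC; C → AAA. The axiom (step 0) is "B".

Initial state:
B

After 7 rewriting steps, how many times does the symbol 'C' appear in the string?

40

0) B
1) BC
2) BCAAA
3) BCAAACCC
4) BCAAACCCAAAAAAAAA
5) BCAAACCCAAAAAAAAACCCCCCCCC
6) BCAAACCCAAAAAAAAACCCCCCCCCAAAAAAAAAAAAAAAAAAAAAAAAAAA
7) BCAAACCCAAAAAAAAACCCCCCCCCAAAAAAAAAAAAAAAAAAAAAAAAAAACCCCCCCCCCCCCCCCCCCCCCCCCCC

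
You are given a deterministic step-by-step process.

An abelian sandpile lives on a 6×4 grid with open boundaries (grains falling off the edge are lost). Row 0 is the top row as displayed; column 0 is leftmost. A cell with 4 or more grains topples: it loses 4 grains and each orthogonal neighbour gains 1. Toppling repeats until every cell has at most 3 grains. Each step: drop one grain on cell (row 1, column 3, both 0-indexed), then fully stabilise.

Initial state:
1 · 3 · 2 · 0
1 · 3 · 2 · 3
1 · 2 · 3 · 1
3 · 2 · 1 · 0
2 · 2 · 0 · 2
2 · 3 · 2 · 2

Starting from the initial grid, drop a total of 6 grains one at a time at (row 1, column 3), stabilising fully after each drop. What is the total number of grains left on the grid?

step 0: 1 · 3 · 2 · 0
1 · 3 · 2 · 3
1 · 2 · 3 · 1
3 · 2 · 1 · 0
2 · 2 · 0 · 2
2 · 3 · 2 · 2
step 1: 1 · 3 · 2 · 1
1 · 3 · 3 · 0
1 · 2 · 3 · 2
3 · 2 · 1 · 0
2 · 2 · 0 · 2
2 · 3 · 2 · 2
step 2: 1 · 3 · 2 · 1
1 · 3 · 3 · 1
1 · 2 · 3 · 2
3 · 2 · 1 · 0
2 · 2 · 0 · 2
2 · 3 · 2 · 2
step 3: 1 · 3 · 2 · 1
1 · 3 · 3 · 2
1 · 2 · 3 · 2
3 · 2 · 1 · 0
2 · 2 · 0 · 2
2 · 3 · 2 · 2
step 4: 1 · 3 · 2 · 1
1 · 3 · 3 · 3
1 · 2 · 3 · 2
3 · 2 · 1 · 0
2 · 2 · 0 · 2
2 · 3 · 2 · 2
step 5: 2 · 1 · 0 · 3
2 · 2 · 3 · 2
2 · 0 · 2 · 0
3 · 3 · 2 · 1
2 · 2 · 0 · 2
2 · 3 · 2 · 2
step 6: 2 · 1 · 0 · 3
2 · 2 · 3 · 3
2 · 0 · 2 · 0
3 · 3 · 2 · 1
2 · 2 · 0 · 2
2 · 3 · 2 · 2

44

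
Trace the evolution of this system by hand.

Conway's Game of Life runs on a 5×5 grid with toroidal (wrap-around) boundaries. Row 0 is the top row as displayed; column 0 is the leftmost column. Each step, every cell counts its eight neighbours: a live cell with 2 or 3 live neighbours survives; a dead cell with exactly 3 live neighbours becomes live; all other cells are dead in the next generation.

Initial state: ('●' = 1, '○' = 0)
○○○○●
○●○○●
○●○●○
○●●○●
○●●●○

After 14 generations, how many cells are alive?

3

0) ○○○○●
○●○○●
○●○●○
○●●○●
○●●●○
1) ○●○○●
○○●●●
○●○●●
○○○○●
○●○○●
2) ○●○○●
○●○○○
○○○○○
○○●○●
○○○●●
3) ○○●●●
●○○○○
○○○○○
○○○○●
○○●○●
4) ●●●○●
○○○●●
○○○○○
○○○●○
●○●○●
5) ○○●○○
○●●●●
○○○●●
○○○●●
○○●○○
6) ○○○○○
●●○○●
○○○○○
○○●○●
○○●○○
7) ●●○○○
●○○○○
○●○●●
○○○●○
○○○●○
8) ●●○○●
○○●○○
●○●●●
○○○●○
○○●○●
9) ●●●○●
○○●○○
○●●○●
●●○○○
○●●○●
10) ○○○○●
○○○○●
○○●●○
○○○○●
○○○○●
11) ●○○●●
○○○○●
○○○●●
○○○○●
●○○●●
12) ○○○○○
○○○○○
●○○●●
○○○○○
○○○○○
13) ○○○○○
○○○○●
○○○○●
○○○○●
○○○○○
14) ○○○○○
○○○○○
●○○●●
○○○○○
○○○○○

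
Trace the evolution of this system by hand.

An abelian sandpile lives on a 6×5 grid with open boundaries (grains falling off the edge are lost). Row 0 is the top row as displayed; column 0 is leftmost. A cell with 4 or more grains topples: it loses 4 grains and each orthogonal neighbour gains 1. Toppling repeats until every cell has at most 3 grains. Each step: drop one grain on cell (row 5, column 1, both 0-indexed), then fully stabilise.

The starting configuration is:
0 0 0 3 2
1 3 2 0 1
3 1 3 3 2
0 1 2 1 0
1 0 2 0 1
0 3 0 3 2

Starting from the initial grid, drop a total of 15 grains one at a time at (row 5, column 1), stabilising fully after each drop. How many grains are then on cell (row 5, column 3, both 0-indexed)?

0

gen 0: 0 0 0 3 2
1 3 2 0 1
3 1 3 3 2
0 1 2 1 0
1 0 2 0 1
0 3 0 3 2
gen 1: 0 0 0 3 2
1 3 2 0 1
3 1 3 3 2
0 1 2 1 0
1 1 2 0 1
1 0 1 3 2
gen 2: 0 0 0 3 2
1 3 2 0 1
3 1 3 3 2
0 1 2 1 0
1 1 2 0 1
1 1 1 3 2
gen 3: 0 0 0 3 2
1 3 2 0 1
3 1 3 3 2
0 1 2 1 0
1 1 2 0 1
1 2 1 3 2
gen 4: 0 0 0 3 2
1 3 2 0 1
3 1 3 3 2
0 1 2 1 0
1 1 2 0 1
1 3 1 3 2
gen 5: 0 0 0 3 2
1 3 2 0 1
3 1 3 3 2
0 1 2 1 0
1 2 2 0 1
2 0 2 3 2
gen 6: 0 0 0 3 2
1 3 2 0 1
3 1 3 3 2
0 1 2 1 0
1 2 2 0 1
2 1 2 3 2
gen 7: 0 0 0 3 2
1 3 2 0 1
3 1 3 3 2
0 1 2 1 0
1 2 2 0 1
2 2 2 3 2
gen 8: 0 0 0 3 2
1 3 2 0 1
3 1 3 3 2
0 1 2 1 0
1 2 2 0 1
2 3 2 3 2
gen 9: 0 0 0 3 2
1 3 2 0 1
3 1 3 3 2
0 1 2 1 0
1 3 2 0 1
3 0 3 3 2
gen 10: 0 0 0 3 2
1 3 2 0 1
3 1 3 3 2
0 1 2 1 0
1 3 2 0 1
3 1 3 3 2
gen 11: 0 0 0 3 2
1 3 2 0 1
3 1 3 3 2
0 1 2 1 0
1 3 2 0 1
3 2 3 3 2
gen 12: 0 0 0 3 2
1 3 2 0 1
3 1 3 3 2
0 1 2 1 0
1 3 2 0 1
3 3 3 3 2
gen 13: 0 0 0 3 2
1 3 2 0 1
3 1 3 3 2
0 2 3 1 0
3 1 0 2 1
0 3 2 0 3
gen 14: 0 0 0 3 2
1 3 2 0 1
3 1 3 3 2
0 2 3 1 0
3 2 0 2 1
1 0 3 0 3
gen 15: 0 0 0 3 2
1 3 2 0 1
3 1 3 3 2
0 2 3 1 0
3 2 0 2 1
1 1 3 0 3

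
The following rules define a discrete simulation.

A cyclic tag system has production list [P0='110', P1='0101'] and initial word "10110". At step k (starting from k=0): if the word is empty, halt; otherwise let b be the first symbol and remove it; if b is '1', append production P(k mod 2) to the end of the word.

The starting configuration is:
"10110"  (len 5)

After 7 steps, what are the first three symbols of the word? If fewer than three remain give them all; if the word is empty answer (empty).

011

k=0  "10110"  (len 5)
k=1  "0110110"  (len 7)
k=2  "110110"  (len 6)
k=3  "10110110"  (len 8)
k=4  "01101100101"  (len 11)
k=5  "1101100101"  (len 10)
k=6  "1011001010101"  (len 13)
k=7  "011001010101110"  (len 15)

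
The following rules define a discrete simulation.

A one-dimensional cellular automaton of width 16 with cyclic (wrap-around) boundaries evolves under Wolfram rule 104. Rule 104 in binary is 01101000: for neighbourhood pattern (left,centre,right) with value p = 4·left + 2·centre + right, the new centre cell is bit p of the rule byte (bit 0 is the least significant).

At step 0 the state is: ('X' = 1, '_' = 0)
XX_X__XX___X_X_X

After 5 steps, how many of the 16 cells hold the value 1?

0) XX_X__XX___X_X_X
1) _XX___XX____X_XX
2) XXX___XX_____XXX
3) __X___XX_____X__
4) ______XX________
5) ______XX________

2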